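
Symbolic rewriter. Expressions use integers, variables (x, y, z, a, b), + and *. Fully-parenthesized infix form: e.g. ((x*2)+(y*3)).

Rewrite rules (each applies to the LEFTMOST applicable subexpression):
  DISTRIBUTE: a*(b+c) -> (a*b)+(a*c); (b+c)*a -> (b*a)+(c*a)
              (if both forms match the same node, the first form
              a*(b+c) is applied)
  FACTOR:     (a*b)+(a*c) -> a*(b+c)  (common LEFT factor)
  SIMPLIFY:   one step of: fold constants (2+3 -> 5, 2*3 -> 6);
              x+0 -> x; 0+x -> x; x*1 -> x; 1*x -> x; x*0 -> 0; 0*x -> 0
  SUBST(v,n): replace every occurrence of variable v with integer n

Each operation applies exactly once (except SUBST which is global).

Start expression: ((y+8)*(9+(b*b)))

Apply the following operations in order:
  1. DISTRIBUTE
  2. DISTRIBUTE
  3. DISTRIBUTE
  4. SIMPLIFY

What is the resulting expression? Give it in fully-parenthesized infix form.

Start: ((y+8)*(9+(b*b)))
Apply DISTRIBUTE at root (target: ((y+8)*(9+(b*b)))): ((y+8)*(9+(b*b))) -> (((y+8)*9)+((y+8)*(b*b)))
Apply DISTRIBUTE at L (target: ((y+8)*9)): (((y+8)*9)+((y+8)*(b*b))) -> (((y*9)+(8*9))+((y+8)*(b*b)))
Apply DISTRIBUTE at R (target: ((y+8)*(b*b))): (((y*9)+(8*9))+((y+8)*(b*b))) -> (((y*9)+(8*9))+((y*(b*b))+(8*(b*b))))
Apply SIMPLIFY at LR (target: (8*9)): (((y*9)+(8*9))+((y*(b*b))+(8*(b*b)))) -> (((y*9)+72)+((y*(b*b))+(8*(b*b))))

Answer: (((y*9)+72)+((y*(b*b))+(8*(b*b))))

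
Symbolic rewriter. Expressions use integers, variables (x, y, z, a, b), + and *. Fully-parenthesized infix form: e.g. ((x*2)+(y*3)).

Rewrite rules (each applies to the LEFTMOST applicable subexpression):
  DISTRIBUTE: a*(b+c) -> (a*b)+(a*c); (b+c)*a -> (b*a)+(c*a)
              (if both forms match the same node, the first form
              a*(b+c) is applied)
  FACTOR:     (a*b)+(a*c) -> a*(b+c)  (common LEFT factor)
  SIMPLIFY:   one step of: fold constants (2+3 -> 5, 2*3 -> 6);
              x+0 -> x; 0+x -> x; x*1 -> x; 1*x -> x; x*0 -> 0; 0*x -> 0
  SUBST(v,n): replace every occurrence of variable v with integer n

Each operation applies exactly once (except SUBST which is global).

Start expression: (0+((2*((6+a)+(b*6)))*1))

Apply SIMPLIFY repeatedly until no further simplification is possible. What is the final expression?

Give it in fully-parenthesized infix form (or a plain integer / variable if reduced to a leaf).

Answer: (2*((6+a)+(b*6)))

Derivation:
Start: (0+((2*((6+a)+(b*6)))*1))
Step 1: at root: (0+((2*((6+a)+(b*6)))*1)) -> ((2*((6+a)+(b*6)))*1); overall: (0+((2*((6+a)+(b*6)))*1)) -> ((2*((6+a)+(b*6)))*1)
Step 2: at root: ((2*((6+a)+(b*6)))*1) -> (2*((6+a)+(b*6))); overall: ((2*((6+a)+(b*6)))*1) -> (2*((6+a)+(b*6)))
Fixed point: (2*((6+a)+(b*6)))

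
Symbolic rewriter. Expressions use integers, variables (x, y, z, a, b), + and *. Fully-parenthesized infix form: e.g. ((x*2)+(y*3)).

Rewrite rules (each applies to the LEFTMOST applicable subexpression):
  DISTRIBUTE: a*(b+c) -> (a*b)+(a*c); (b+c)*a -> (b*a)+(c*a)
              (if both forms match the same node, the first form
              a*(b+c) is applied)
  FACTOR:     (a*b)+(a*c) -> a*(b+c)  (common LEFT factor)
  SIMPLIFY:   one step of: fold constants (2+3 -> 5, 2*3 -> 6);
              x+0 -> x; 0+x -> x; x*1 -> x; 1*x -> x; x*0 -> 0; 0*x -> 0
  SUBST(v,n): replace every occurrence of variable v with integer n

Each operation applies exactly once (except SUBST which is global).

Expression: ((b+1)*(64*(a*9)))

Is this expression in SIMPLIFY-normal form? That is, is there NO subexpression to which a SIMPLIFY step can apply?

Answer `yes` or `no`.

Expression: ((b+1)*(64*(a*9)))
Scanning for simplifiable subexpressions (pre-order)...
  at root: ((b+1)*(64*(a*9))) (not simplifiable)
  at L: (b+1) (not simplifiable)
  at R: (64*(a*9)) (not simplifiable)
  at RR: (a*9) (not simplifiable)
Result: no simplifiable subexpression found -> normal form.

Answer: yes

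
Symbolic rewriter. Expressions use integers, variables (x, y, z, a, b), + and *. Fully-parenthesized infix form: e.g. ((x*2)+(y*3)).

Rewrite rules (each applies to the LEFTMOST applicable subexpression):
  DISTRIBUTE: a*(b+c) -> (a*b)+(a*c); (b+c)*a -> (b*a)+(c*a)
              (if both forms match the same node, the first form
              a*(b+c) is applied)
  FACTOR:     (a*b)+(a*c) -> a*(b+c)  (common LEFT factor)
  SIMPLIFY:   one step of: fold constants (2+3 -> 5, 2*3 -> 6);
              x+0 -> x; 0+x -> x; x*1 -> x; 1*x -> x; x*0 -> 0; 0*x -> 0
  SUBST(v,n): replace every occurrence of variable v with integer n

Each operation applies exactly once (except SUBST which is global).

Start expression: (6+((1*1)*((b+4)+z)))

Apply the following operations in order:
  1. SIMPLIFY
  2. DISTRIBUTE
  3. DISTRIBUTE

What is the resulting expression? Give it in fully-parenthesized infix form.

Start: (6+((1*1)*((b+4)+z)))
Apply SIMPLIFY at RL (target: (1*1)): (6+((1*1)*((b+4)+z))) -> (6+(1*((b+4)+z)))
Apply DISTRIBUTE at R (target: (1*((b+4)+z))): (6+(1*((b+4)+z))) -> (6+((1*(b+4))+(1*z)))
Apply DISTRIBUTE at RL (target: (1*(b+4))): (6+((1*(b+4))+(1*z))) -> (6+(((1*b)+(1*4))+(1*z)))

Answer: (6+(((1*b)+(1*4))+(1*z)))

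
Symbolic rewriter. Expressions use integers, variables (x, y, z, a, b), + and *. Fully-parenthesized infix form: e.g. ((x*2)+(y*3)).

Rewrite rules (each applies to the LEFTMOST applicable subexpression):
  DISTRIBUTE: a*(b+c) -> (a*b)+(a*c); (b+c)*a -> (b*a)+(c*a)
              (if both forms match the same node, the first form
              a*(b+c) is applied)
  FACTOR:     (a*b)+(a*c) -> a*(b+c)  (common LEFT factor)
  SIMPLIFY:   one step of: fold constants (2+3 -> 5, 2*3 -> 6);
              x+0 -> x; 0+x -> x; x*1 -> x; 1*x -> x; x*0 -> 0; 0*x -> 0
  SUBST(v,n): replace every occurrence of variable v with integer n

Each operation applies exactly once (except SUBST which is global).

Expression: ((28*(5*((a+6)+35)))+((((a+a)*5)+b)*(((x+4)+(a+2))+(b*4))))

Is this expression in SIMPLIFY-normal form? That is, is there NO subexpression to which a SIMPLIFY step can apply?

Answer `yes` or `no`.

Expression: ((28*(5*((a+6)+35)))+((((a+a)*5)+b)*(((x+4)+(a+2))+(b*4))))
Scanning for simplifiable subexpressions (pre-order)...
  at root: ((28*(5*((a+6)+35)))+((((a+a)*5)+b)*(((x+4)+(a+2))+(b*4)))) (not simplifiable)
  at L: (28*(5*((a+6)+35))) (not simplifiable)
  at LR: (5*((a+6)+35)) (not simplifiable)
  at LRR: ((a+6)+35) (not simplifiable)
  at LRRL: (a+6) (not simplifiable)
  at R: ((((a+a)*5)+b)*(((x+4)+(a+2))+(b*4))) (not simplifiable)
  at RL: (((a+a)*5)+b) (not simplifiable)
  at RLL: ((a+a)*5) (not simplifiable)
  at RLLL: (a+a) (not simplifiable)
  at RR: (((x+4)+(a+2))+(b*4)) (not simplifiable)
  at RRL: ((x+4)+(a+2)) (not simplifiable)
  at RRLL: (x+4) (not simplifiable)
  at RRLR: (a+2) (not simplifiable)
  at RRR: (b*4) (not simplifiable)
Result: no simplifiable subexpression found -> normal form.

Answer: yes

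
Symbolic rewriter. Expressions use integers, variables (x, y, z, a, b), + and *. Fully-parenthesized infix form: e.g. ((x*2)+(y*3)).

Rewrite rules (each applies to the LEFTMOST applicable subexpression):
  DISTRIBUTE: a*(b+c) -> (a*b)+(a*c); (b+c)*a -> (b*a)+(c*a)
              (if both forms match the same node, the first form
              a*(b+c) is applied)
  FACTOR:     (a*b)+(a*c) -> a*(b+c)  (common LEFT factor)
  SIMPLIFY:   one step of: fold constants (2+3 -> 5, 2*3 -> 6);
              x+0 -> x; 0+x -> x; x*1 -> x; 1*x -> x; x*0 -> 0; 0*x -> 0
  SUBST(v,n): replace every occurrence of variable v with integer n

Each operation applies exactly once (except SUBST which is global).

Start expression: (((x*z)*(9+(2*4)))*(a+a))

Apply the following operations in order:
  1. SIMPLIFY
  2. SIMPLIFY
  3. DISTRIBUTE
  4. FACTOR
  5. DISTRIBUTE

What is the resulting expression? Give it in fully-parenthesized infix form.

Start: (((x*z)*(9+(2*4)))*(a+a))
Apply SIMPLIFY at LRR (target: (2*4)): (((x*z)*(9+(2*4)))*(a+a)) -> (((x*z)*(9+8))*(a+a))
Apply SIMPLIFY at LR (target: (9+8)): (((x*z)*(9+8))*(a+a)) -> (((x*z)*17)*(a+a))
Apply DISTRIBUTE at root (target: (((x*z)*17)*(a+a))): (((x*z)*17)*(a+a)) -> ((((x*z)*17)*a)+(((x*z)*17)*a))
Apply FACTOR at root (target: ((((x*z)*17)*a)+(((x*z)*17)*a))): ((((x*z)*17)*a)+(((x*z)*17)*a)) -> (((x*z)*17)*(a+a))
Apply DISTRIBUTE at root (target: (((x*z)*17)*(a+a))): (((x*z)*17)*(a+a)) -> ((((x*z)*17)*a)+(((x*z)*17)*a))

Answer: ((((x*z)*17)*a)+(((x*z)*17)*a))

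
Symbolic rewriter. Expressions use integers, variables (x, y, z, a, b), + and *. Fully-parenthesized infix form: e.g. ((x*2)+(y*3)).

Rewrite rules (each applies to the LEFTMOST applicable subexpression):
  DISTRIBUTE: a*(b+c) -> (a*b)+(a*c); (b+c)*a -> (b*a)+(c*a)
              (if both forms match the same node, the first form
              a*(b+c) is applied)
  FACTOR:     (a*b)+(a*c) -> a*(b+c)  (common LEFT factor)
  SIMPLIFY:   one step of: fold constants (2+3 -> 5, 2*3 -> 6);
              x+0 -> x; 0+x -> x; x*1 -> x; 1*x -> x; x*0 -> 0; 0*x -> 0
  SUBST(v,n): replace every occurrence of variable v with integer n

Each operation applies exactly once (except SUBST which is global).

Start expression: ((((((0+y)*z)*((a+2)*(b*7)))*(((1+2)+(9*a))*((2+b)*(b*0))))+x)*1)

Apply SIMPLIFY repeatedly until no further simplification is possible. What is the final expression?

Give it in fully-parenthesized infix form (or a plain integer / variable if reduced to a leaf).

Start: ((((((0+y)*z)*((a+2)*(b*7)))*(((1+2)+(9*a))*((2+b)*(b*0))))+x)*1)
Step 1: at root: ((((((0+y)*z)*((a+2)*(b*7)))*(((1+2)+(9*a))*((2+b)*(b*0))))+x)*1) -> (((((0+y)*z)*((a+2)*(b*7)))*(((1+2)+(9*a))*((2+b)*(b*0))))+x); overall: ((((((0+y)*z)*((a+2)*(b*7)))*(((1+2)+(9*a))*((2+b)*(b*0))))+x)*1) -> (((((0+y)*z)*((a+2)*(b*7)))*(((1+2)+(9*a))*((2+b)*(b*0))))+x)
Step 2: at LLLL: (0+y) -> y; overall: (((((0+y)*z)*((a+2)*(b*7)))*(((1+2)+(9*a))*((2+b)*(b*0))))+x) -> ((((y*z)*((a+2)*(b*7)))*(((1+2)+(9*a))*((2+b)*(b*0))))+x)
Step 3: at LRLL: (1+2) -> 3; overall: ((((y*z)*((a+2)*(b*7)))*(((1+2)+(9*a))*((2+b)*(b*0))))+x) -> ((((y*z)*((a+2)*(b*7)))*((3+(9*a))*((2+b)*(b*0))))+x)
Step 4: at LRRR: (b*0) -> 0; overall: ((((y*z)*((a+2)*(b*7)))*((3+(9*a))*((2+b)*(b*0))))+x) -> ((((y*z)*((a+2)*(b*7)))*((3+(9*a))*((2+b)*0)))+x)
Step 5: at LRR: ((2+b)*0) -> 0; overall: ((((y*z)*((a+2)*(b*7)))*((3+(9*a))*((2+b)*0)))+x) -> ((((y*z)*((a+2)*(b*7)))*((3+(9*a))*0))+x)
Step 6: at LR: ((3+(9*a))*0) -> 0; overall: ((((y*z)*((a+2)*(b*7)))*((3+(9*a))*0))+x) -> ((((y*z)*((a+2)*(b*7)))*0)+x)
Step 7: at L: (((y*z)*((a+2)*(b*7)))*0) -> 0; overall: ((((y*z)*((a+2)*(b*7)))*0)+x) -> (0+x)
Step 8: at root: (0+x) -> x; overall: (0+x) -> x
Fixed point: x

Answer: x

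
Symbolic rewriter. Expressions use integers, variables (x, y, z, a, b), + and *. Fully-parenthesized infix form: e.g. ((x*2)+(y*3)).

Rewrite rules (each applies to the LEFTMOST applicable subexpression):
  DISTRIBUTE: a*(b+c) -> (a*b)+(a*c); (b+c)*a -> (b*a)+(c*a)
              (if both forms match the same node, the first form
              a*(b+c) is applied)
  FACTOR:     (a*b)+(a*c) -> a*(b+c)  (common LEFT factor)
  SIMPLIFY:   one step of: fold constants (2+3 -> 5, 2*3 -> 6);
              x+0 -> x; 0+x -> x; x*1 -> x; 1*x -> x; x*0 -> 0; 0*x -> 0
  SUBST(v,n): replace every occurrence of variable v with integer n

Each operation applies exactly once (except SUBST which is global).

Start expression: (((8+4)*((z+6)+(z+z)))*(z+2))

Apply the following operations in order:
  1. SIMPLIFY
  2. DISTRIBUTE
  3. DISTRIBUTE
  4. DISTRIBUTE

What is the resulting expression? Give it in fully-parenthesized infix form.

Answer: ((((12*(z+6))*z)+((12*(z+z))*z))+((12*((z+6)+(z+z)))*2))

Derivation:
Start: (((8+4)*((z+6)+(z+z)))*(z+2))
Apply SIMPLIFY at LL (target: (8+4)): (((8+4)*((z+6)+(z+z)))*(z+2)) -> ((12*((z+6)+(z+z)))*(z+2))
Apply DISTRIBUTE at root (target: ((12*((z+6)+(z+z)))*(z+2))): ((12*((z+6)+(z+z)))*(z+2)) -> (((12*((z+6)+(z+z)))*z)+((12*((z+6)+(z+z)))*2))
Apply DISTRIBUTE at LL (target: (12*((z+6)+(z+z)))): (((12*((z+6)+(z+z)))*z)+((12*((z+6)+(z+z)))*2)) -> ((((12*(z+6))+(12*(z+z)))*z)+((12*((z+6)+(z+z)))*2))
Apply DISTRIBUTE at L (target: (((12*(z+6))+(12*(z+z)))*z)): ((((12*(z+6))+(12*(z+z)))*z)+((12*((z+6)+(z+z)))*2)) -> ((((12*(z+6))*z)+((12*(z+z))*z))+((12*((z+6)+(z+z)))*2))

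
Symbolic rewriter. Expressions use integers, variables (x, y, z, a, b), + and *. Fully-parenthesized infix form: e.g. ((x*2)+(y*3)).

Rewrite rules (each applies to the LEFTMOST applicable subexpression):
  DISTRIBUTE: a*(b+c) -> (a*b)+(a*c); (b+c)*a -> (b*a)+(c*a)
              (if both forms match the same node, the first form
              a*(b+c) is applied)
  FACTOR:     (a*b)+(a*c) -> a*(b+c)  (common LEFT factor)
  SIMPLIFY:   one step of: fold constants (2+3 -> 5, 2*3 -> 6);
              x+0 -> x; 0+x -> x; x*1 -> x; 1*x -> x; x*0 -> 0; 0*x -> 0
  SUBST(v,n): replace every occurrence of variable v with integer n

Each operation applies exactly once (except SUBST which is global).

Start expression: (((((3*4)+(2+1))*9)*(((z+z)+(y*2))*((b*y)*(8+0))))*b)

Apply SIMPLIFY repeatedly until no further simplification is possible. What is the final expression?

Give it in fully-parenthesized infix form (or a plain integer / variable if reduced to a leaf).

Answer: ((135*(((z+z)+(y*2))*((b*y)*8)))*b)

Derivation:
Start: (((((3*4)+(2+1))*9)*(((z+z)+(y*2))*((b*y)*(8+0))))*b)
Step 1: at LLLL: (3*4) -> 12; overall: (((((3*4)+(2+1))*9)*(((z+z)+(y*2))*((b*y)*(8+0))))*b) -> ((((12+(2+1))*9)*(((z+z)+(y*2))*((b*y)*(8+0))))*b)
Step 2: at LLLR: (2+1) -> 3; overall: ((((12+(2+1))*9)*(((z+z)+(y*2))*((b*y)*(8+0))))*b) -> ((((12+3)*9)*(((z+z)+(y*2))*((b*y)*(8+0))))*b)
Step 3: at LLL: (12+3) -> 15; overall: ((((12+3)*9)*(((z+z)+(y*2))*((b*y)*(8+0))))*b) -> (((15*9)*(((z+z)+(y*2))*((b*y)*(8+0))))*b)
Step 4: at LL: (15*9) -> 135; overall: (((15*9)*(((z+z)+(y*2))*((b*y)*(8+0))))*b) -> ((135*(((z+z)+(y*2))*((b*y)*(8+0))))*b)
Step 5: at LRRR: (8+0) -> 8; overall: ((135*(((z+z)+(y*2))*((b*y)*(8+0))))*b) -> ((135*(((z+z)+(y*2))*((b*y)*8)))*b)
Fixed point: ((135*(((z+z)+(y*2))*((b*y)*8)))*b)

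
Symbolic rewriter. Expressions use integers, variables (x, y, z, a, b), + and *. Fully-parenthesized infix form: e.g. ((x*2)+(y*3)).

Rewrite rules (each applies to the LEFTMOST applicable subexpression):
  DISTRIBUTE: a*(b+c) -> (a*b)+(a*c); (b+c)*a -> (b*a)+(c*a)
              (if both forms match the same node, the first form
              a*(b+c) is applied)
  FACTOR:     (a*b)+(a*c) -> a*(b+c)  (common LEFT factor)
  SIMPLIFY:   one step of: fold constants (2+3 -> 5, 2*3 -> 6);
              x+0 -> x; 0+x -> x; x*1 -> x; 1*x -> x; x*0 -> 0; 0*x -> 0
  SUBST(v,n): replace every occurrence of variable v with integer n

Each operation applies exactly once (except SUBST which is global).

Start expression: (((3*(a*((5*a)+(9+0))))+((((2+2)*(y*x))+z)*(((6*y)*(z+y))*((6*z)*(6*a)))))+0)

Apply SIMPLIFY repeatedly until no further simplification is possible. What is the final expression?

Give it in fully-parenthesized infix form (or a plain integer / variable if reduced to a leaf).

Answer: ((3*(a*((5*a)+9)))+(((4*(y*x))+z)*(((6*y)*(z+y))*((6*z)*(6*a)))))

Derivation:
Start: (((3*(a*((5*a)+(9+0))))+((((2+2)*(y*x))+z)*(((6*y)*(z+y))*((6*z)*(6*a)))))+0)
Step 1: at root: (((3*(a*((5*a)+(9+0))))+((((2+2)*(y*x))+z)*(((6*y)*(z+y))*((6*z)*(6*a)))))+0) -> ((3*(a*((5*a)+(9+0))))+((((2+2)*(y*x))+z)*(((6*y)*(z+y))*((6*z)*(6*a))))); overall: (((3*(a*((5*a)+(9+0))))+((((2+2)*(y*x))+z)*(((6*y)*(z+y))*((6*z)*(6*a)))))+0) -> ((3*(a*((5*a)+(9+0))))+((((2+2)*(y*x))+z)*(((6*y)*(z+y))*((6*z)*(6*a)))))
Step 2: at LRRR: (9+0) -> 9; overall: ((3*(a*((5*a)+(9+0))))+((((2+2)*(y*x))+z)*(((6*y)*(z+y))*((6*z)*(6*a))))) -> ((3*(a*((5*a)+9)))+((((2+2)*(y*x))+z)*(((6*y)*(z+y))*((6*z)*(6*a)))))
Step 3: at RLLL: (2+2) -> 4; overall: ((3*(a*((5*a)+9)))+((((2+2)*(y*x))+z)*(((6*y)*(z+y))*((6*z)*(6*a))))) -> ((3*(a*((5*a)+9)))+(((4*(y*x))+z)*(((6*y)*(z+y))*((6*z)*(6*a)))))
Fixed point: ((3*(a*((5*a)+9)))+(((4*(y*x))+z)*(((6*y)*(z+y))*((6*z)*(6*a)))))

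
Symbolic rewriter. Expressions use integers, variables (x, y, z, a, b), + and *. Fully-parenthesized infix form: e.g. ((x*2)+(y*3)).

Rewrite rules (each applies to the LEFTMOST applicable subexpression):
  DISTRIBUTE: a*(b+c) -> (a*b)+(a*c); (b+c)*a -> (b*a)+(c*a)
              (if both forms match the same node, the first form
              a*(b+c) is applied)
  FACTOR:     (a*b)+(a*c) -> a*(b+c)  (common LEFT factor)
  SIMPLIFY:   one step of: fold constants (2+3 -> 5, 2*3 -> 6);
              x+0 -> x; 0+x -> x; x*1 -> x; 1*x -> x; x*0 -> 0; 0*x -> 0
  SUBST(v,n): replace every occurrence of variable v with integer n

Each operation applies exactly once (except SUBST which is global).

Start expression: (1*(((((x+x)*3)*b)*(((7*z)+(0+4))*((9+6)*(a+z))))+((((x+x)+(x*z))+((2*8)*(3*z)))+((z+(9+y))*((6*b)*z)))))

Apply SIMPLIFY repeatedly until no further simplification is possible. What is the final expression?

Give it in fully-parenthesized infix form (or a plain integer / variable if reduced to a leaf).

Answer: (((((x+x)*3)*b)*(((7*z)+4)*(15*(a+z))))+((((x+x)+(x*z))+(16*(3*z)))+((z+(9+y))*((6*b)*z))))

Derivation:
Start: (1*(((((x+x)*3)*b)*(((7*z)+(0+4))*((9+6)*(a+z))))+((((x+x)+(x*z))+((2*8)*(3*z)))+((z+(9+y))*((6*b)*z)))))
Step 1: at root: (1*(((((x+x)*3)*b)*(((7*z)+(0+4))*((9+6)*(a+z))))+((((x+x)+(x*z))+((2*8)*(3*z)))+((z+(9+y))*((6*b)*z))))) -> (((((x+x)*3)*b)*(((7*z)+(0+4))*((9+6)*(a+z))))+((((x+x)+(x*z))+((2*8)*(3*z)))+((z+(9+y))*((6*b)*z)))); overall: (1*(((((x+x)*3)*b)*(((7*z)+(0+4))*((9+6)*(a+z))))+((((x+x)+(x*z))+((2*8)*(3*z)))+((z+(9+y))*((6*b)*z))))) -> (((((x+x)*3)*b)*(((7*z)+(0+4))*((9+6)*(a+z))))+((((x+x)+(x*z))+((2*8)*(3*z)))+((z+(9+y))*((6*b)*z))))
Step 2: at LRLR: (0+4) -> 4; overall: (((((x+x)*3)*b)*(((7*z)+(0+4))*((9+6)*(a+z))))+((((x+x)+(x*z))+((2*8)*(3*z)))+((z+(9+y))*((6*b)*z)))) -> (((((x+x)*3)*b)*(((7*z)+4)*((9+6)*(a+z))))+((((x+x)+(x*z))+((2*8)*(3*z)))+((z+(9+y))*((6*b)*z))))
Step 3: at LRRL: (9+6) -> 15; overall: (((((x+x)*3)*b)*(((7*z)+4)*((9+6)*(a+z))))+((((x+x)+(x*z))+((2*8)*(3*z)))+((z+(9+y))*((6*b)*z)))) -> (((((x+x)*3)*b)*(((7*z)+4)*(15*(a+z))))+((((x+x)+(x*z))+((2*8)*(3*z)))+((z+(9+y))*((6*b)*z))))
Step 4: at RLRL: (2*8) -> 16; overall: (((((x+x)*3)*b)*(((7*z)+4)*(15*(a+z))))+((((x+x)+(x*z))+((2*8)*(3*z)))+((z+(9+y))*((6*b)*z)))) -> (((((x+x)*3)*b)*(((7*z)+4)*(15*(a+z))))+((((x+x)+(x*z))+(16*(3*z)))+((z+(9+y))*((6*b)*z))))
Fixed point: (((((x+x)*3)*b)*(((7*z)+4)*(15*(a+z))))+((((x+x)+(x*z))+(16*(3*z)))+((z+(9+y))*((6*b)*z))))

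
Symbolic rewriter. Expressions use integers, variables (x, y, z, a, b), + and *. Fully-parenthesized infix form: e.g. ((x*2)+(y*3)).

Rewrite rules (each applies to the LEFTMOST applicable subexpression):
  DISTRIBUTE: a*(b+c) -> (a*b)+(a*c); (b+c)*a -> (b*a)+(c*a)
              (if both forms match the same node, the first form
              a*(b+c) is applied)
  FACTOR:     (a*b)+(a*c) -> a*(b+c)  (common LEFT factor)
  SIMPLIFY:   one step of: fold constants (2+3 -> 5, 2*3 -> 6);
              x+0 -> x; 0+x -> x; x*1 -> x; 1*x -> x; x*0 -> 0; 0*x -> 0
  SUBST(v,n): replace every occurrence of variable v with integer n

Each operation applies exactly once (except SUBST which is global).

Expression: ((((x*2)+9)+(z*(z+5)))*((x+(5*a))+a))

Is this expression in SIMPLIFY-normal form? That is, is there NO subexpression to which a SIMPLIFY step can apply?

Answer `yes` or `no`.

Expression: ((((x*2)+9)+(z*(z+5)))*((x+(5*a))+a))
Scanning for simplifiable subexpressions (pre-order)...
  at root: ((((x*2)+9)+(z*(z+5)))*((x+(5*a))+a)) (not simplifiable)
  at L: (((x*2)+9)+(z*(z+5))) (not simplifiable)
  at LL: ((x*2)+9) (not simplifiable)
  at LLL: (x*2) (not simplifiable)
  at LR: (z*(z+5)) (not simplifiable)
  at LRR: (z+5) (not simplifiable)
  at R: ((x+(5*a))+a) (not simplifiable)
  at RL: (x+(5*a)) (not simplifiable)
  at RLR: (5*a) (not simplifiable)
Result: no simplifiable subexpression found -> normal form.

Answer: yes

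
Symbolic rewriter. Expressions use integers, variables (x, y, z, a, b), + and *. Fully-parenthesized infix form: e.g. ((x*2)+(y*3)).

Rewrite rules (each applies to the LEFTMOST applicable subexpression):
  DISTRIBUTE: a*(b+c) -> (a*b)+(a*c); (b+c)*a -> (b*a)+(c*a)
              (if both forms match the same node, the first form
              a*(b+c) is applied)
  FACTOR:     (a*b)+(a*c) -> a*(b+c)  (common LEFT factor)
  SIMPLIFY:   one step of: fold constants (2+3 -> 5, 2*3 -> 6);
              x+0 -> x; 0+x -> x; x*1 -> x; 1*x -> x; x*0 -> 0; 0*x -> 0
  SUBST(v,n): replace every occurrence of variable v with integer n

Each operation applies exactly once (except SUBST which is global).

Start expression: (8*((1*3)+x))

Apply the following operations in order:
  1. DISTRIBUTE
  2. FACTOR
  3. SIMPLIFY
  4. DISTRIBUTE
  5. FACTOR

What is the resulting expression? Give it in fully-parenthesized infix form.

Answer: (8*(3+x))

Derivation:
Start: (8*((1*3)+x))
Apply DISTRIBUTE at root (target: (8*((1*3)+x))): (8*((1*3)+x)) -> ((8*(1*3))+(8*x))
Apply FACTOR at root (target: ((8*(1*3))+(8*x))): ((8*(1*3))+(8*x)) -> (8*((1*3)+x))
Apply SIMPLIFY at RL (target: (1*3)): (8*((1*3)+x)) -> (8*(3+x))
Apply DISTRIBUTE at root (target: (8*(3+x))): (8*(3+x)) -> ((8*3)+(8*x))
Apply FACTOR at root (target: ((8*3)+(8*x))): ((8*3)+(8*x)) -> (8*(3+x))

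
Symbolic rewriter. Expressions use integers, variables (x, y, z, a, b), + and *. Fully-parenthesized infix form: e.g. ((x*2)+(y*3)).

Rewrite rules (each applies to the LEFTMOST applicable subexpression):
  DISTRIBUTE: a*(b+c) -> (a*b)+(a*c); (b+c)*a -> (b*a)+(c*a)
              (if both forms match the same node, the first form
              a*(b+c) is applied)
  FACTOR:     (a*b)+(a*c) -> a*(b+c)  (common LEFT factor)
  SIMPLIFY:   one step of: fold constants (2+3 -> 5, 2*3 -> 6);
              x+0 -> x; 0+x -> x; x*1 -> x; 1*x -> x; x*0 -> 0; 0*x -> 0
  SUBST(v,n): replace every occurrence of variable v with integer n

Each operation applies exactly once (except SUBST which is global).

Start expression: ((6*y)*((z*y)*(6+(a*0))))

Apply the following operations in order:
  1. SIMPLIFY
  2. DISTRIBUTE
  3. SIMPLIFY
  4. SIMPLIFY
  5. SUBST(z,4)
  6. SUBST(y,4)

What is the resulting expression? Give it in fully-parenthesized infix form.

Start: ((6*y)*((z*y)*(6+(a*0))))
Apply SIMPLIFY at RRR (target: (a*0)): ((6*y)*((z*y)*(6+(a*0)))) -> ((6*y)*((z*y)*(6+0)))
Apply DISTRIBUTE at R (target: ((z*y)*(6+0))): ((6*y)*((z*y)*(6+0))) -> ((6*y)*(((z*y)*6)+((z*y)*0)))
Apply SIMPLIFY at RR (target: ((z*y)*0)): ((6*y)*(((z*y)*6)+((z*y)*0))) -> ((6*y)*(((z*y)*6)+0))
Apply SIMPLIFY at R (target: (((z*y)*6)+0)): ((6*y)*(((z*y)*6)+0)) -> ((6*y)*((z*y)*6))
Apply SUBST(z,4): ((6*y)*((z*y)*6)) -> ((6*y)*((4*y)*6))
Apply SUBST(y,4): ((6*y)*((4*y)*6)) -> ((6*4)*((4*4)*6))

Answer: ((6*4)*((4*4)*6))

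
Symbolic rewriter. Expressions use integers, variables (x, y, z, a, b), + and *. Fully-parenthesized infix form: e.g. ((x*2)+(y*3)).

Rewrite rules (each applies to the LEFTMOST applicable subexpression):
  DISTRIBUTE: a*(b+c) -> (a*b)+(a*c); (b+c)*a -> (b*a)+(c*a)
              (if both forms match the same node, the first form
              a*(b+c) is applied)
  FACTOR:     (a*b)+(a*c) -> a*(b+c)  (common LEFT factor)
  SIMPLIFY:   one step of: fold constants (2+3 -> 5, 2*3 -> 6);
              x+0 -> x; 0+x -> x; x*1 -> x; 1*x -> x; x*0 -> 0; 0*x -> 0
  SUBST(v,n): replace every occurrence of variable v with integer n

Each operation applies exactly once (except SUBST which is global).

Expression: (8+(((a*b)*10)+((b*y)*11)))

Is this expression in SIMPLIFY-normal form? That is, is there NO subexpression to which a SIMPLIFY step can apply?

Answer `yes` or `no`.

Expression: (8+(((a*b)*10)+((b*y)*11)))
Scanning for simplifiable subexpressions (pre-order)...
  at root: (8+(((a*b)*10)+((b*y)*11))) (not simplifiable)
  at R: (((a*b)*10)+((b*y)*11)) (not simplifiable)
  at RL: ((a*b)*10) (not simplifiable)
  at RLL: (a*b) (not simplifiable)
  at RR: ((b*y)*11) (not simplifiable)
  at RRL: (b*y) (not simplifiable)
Result: no simplifiable subexpression found -> normal form.

Answer: yes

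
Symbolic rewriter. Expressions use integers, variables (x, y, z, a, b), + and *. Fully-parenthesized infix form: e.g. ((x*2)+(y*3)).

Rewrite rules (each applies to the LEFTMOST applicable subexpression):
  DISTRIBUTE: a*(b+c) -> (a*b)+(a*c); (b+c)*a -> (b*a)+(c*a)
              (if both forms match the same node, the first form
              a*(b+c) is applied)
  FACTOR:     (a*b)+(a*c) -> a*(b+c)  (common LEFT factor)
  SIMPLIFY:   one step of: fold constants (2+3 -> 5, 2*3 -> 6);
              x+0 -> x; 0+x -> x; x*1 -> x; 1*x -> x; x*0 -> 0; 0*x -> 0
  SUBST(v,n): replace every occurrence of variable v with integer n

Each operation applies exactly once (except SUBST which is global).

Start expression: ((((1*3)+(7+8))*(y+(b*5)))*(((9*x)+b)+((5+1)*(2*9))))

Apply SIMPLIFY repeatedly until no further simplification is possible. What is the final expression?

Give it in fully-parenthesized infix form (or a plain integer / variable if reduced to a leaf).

Answer: ((18*(y+(b*5)))*(((9*x)+b)+108))

Derivation:
Start: ((((1*3)+(7+8))*(y+(b*5)))*(((9*x)+b)+((5+1)*(2*9))))
Step 1: at LLL: (1*3) -> 3; overall: ((((1*3)+(7+8))*(y+(b*5)))*(((9*x)+b)+((5+1)*(2*9)))) -> (((3+(7+8))*(y+(b*5)))*(((9*x)+b)+((5+1)*(2*9))))
Step 2: at LLR: (7+8) -> 15; overall: (((3+(7+8))*(y+(b*5)))*(((9*x)+b)+((5+1)*(2*9)))) -> (((3+15)*(y+(b*5)))*(((9*x)+b)+((5+1)*(2*9))))
Step 3: at LL: (3+15) -> 18; overall: (((3+15)*(y+(b*5)))*(((9*x)+b)+((5+1)*(2*9)))) -> ((18*(y+(b*5)))*(((9*x)+b)+((5+1)*(2*9))))
Step 4: at RRL: (5+1) -> 6; overall: ((18*(y+(b*5)))*(((9*x)+b)+((5+1)*(2*9)))) -> ((18*(y+(b*5)))*(((9*x)+b)+(6*(2*9))))
Step 5: at RRR: (2*9) -> 18; overall: ((18*(y+(b*5)))*(((9*x)+b)+(6*(2*9)))) -> ((18*(y+(b*5)))*(((9*x)+b)+(6*18)))
Step 6: at RR: (6*18) -> 108; overall: ((18*(y+(b*5)))*(((9*x)+b)+(6*18))) -> ((18*(y+(b*5)))*(((9*x)+b)+108))
Fixed point: ((18*(y+(b*5)))*(((9*x)+b)+108))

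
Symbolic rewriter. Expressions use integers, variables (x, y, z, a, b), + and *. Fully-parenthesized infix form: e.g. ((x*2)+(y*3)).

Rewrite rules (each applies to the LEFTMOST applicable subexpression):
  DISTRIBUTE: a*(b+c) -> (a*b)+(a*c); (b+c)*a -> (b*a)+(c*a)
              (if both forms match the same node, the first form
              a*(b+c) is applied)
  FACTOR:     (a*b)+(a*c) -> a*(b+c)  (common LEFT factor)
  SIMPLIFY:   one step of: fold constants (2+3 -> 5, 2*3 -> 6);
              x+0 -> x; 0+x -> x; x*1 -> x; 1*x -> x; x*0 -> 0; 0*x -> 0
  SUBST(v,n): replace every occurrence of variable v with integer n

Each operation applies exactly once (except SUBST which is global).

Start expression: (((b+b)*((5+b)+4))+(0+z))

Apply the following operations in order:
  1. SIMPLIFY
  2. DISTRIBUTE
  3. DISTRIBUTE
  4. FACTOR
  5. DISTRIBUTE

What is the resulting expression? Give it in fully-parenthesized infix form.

Start: (((b+b)*((5+b)+4))+(0+z))
Apply SIMPLIFY at R (target: (0+z)): (((b+b)*((5+b)+4))+(0+z)) -> (((b+b)*((5+b)+4))+z)
Apply DISTRIBUTE at L (target: ((b+b)*((5+b)+4))): (((b+b)*((5+b)+4))+z) -> ((((b+b)*(5+b))+((b+b)*4))+z)
Apply DISTRIBUTE at LL (target: ((b+b)*(5+b))): ((((b+b)*(5+b))+((b+b)*4))+z) -> (((((b+b)*5)+((b+b)*b))+((b+b)*4))+z)
Apply FACTOR at LL (target: (((b+b)*5)+((b+b)*b))): (((((b+b)*5)+((b+b)*b))+((b+b)*4))+z) -> ((((b+b)*(5+b))+((b+b)*4))+z)
Apply DISTRIBUTE at LL (target: ((b+b)*(5+b))): ((((b+b)*(5+b))+((b+b)*4))+z) -> (((((b+b)*5)+((b+b)*b))+((b+b)*4))+z)

Answer: (((((b+b)*5)+((b+b)*b))+((b+b)*4))+z)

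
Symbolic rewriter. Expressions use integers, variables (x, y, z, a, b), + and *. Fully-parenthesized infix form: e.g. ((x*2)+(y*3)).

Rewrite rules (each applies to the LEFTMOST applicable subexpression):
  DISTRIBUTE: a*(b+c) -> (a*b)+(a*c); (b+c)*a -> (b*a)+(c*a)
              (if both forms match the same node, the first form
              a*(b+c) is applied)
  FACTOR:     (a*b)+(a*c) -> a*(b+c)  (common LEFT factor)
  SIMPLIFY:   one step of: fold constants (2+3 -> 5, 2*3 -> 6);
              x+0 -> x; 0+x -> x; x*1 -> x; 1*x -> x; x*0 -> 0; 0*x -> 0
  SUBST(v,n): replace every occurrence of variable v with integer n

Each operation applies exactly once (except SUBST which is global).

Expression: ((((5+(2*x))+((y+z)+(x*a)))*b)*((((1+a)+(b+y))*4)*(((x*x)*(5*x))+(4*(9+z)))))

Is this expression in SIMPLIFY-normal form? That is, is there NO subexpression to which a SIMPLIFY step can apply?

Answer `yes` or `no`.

Answer: yes

Derivation:
Expression: ((((5+(2*x))+((y+z)+(x*a)))*b)*((((1+a)+(b+y))*4)*(((x*x)*(5*x))+(4*(9+z)))))
Scanning for simplifiable subexpressions (pre-order)...
  at root: ((((5+(2*x))+((y+z)+(x*a)))*b)*((((1+a)+(b+y))*4)*(((x*x)*(5*x))+(4*(9+z))))) (not simplifiable)
  at L: (((5+(2*x))+((y+z)+(x*a)))*b) (not simplifiable)
  at LL: ((5+(2*x))+((y+z)+(x*a))) (not simplifiable)
  at LLL: (5+(2*x)) (not simplifiable)
  at LLLR: (2*x) (not simplifiable)
  at LLR: ((y+z)+(x*a)) (not simplifiable)
  at LLRL: (y+z) (not simplifiable)
  at LLRR: (x*a) (not simplifiable)
  at R: ((((1+a)+(b+y))*4)*(((x*x)*(5*x))+(4*(9+z)))) (not simplifiable)
  at RL: (((1+a)+(b+y))*4) (not simplifiable)
  at RLL: ((1+a)+(b+y)) (not simplifiable)
  at RLLL: (1+a) (not simplifiable)
  at RLLR: (b+y) (not simplifiable)
  at RR: (((x*x)*(5*x))+(4*(9+z))) (not simplifiable)
  at RRL: ((x*x)*(5*x)) (not simplifiable)
  at RRLL: (x*x) (not simplifiable)
  at RRLR: (5*x) (not simplifiable)
  at RRR: (4*(9+z)) (not simplifiable)
  at RRRR: (9+z) (not simplifiable)
Result: no simplifiable subexpression found -> normal form.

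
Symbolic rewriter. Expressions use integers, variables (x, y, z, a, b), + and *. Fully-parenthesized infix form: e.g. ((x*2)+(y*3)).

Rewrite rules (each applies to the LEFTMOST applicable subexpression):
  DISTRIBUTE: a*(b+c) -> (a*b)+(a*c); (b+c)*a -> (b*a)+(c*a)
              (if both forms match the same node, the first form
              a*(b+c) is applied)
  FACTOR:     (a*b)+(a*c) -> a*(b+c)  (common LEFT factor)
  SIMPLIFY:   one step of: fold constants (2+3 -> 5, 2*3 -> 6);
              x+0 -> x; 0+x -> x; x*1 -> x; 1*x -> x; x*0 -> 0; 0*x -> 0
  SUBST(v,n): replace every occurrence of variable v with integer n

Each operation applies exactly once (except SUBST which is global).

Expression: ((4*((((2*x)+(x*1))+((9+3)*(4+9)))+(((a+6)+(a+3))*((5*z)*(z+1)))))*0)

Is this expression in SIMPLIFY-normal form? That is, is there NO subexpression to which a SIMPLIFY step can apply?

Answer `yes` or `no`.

Expression: ((4*((((2*x)+(x*1))+((9+3)*(4+9)))+(((a+6)+(a+3))*((5*z)*(z+1)))))*0)
Scanning for simplifiable subexpressions (pre-order)...
  at root: ((4*((((2*x)+(x*1))+((9+3)*(4+9)))+(((a+6)+(a+3))*((5*z)*(z+1)))))*0) (SIMPLIFIABLE)
  at L: (4*((((2*x)+(x*1))+((9+3)*(4+9)))+(((a+6)+(a+3))*((5*z)*(z+1))))) (not simplifiable)
  at LR: ((((2*x)+(x*1))+((9+3)*(4+9)))+(((a+6)+(a+3))*((5*z)*(z+1)))) (not simplifiable)
  at LRL: (((2*x)+(x*1))+((9+3)*(4+9))) (not simplifiable)
  at LRLL: ((2*x)+(x*1)) (not simplifiable)
  at LRLLL: (2*x) (not simplifiable)
  at LRLLR: (x*1) (SIMPLIFIABLE)
  at LRLR: ((9+3)*(4+9)) (not simplifiable)
  at LRLRL: (9+3) (SIMPLIFIABLE)
  at LRLRR: (4+9) (SIMPLIFIABLE)
  at LRR: (((a+6)+(a+3))*((5*z)*(z+1))) (not simplifiable)
  at LRRL: ((a+6)+(a+3)) (not simplifiable)
  at LRRLL: (a+6) (not simplifiable)
  at LRRLR: (a+3) (not simplifiable)
  at LRRR: ((5*z)*(z+1)) (not simplifiable)
  at LRRRL: (5*z) (not simplifiable)
  at LRRRR: (z+1) (not simplifiable)
Found simplifiable subexpr at path root: ((4*((((2*x)+(x*1))+((9+3)*(4+9)))+(((a+6)+(a+3))*((5*z)*(z+1)))))*0)
One SIMPLIFY step would give: 0
-> NOT in normal form.

Answer: no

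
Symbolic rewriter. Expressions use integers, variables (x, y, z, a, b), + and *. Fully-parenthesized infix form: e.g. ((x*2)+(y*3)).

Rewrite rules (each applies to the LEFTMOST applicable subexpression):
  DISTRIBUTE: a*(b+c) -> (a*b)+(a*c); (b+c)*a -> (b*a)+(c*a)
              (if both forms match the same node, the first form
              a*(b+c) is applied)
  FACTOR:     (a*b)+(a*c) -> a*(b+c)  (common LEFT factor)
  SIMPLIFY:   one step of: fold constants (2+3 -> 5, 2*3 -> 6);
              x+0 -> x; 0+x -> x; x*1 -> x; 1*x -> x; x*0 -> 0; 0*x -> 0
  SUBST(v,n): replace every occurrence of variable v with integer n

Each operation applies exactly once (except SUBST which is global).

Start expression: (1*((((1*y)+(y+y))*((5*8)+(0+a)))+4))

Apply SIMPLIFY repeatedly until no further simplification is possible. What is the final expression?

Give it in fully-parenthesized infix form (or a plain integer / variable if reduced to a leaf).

Start: (1*((((1*y)+(y+y))*((5*8)+(0+a)))+4))
Step 1: at root: (1*((((1*y)+(y+y))*((5*8)+(0+a)))+4)) -> ((((1*y)+(y+y))*((5*8)+(0+a)))+4); overall: (1*((((1*y)+(y+y))*((5*8)+(0+a)))+4)) -> ((((1*y)+(y+y))*((5*8)+(0+a)))+4)
Step 2: at LLL: (1*y) -> y; overall: ((((1*y)+(y+y))*((5*8)+(0+a)))+4) -> (((y+(y+y))*((5*8)+(0+a)))+4)
Step 3: at LRL: (5*8) -> 40; overall: (((y+(y+y))*((5*8)+(0+a)))+4) -> (((y+(y+y))*(40+(0+a)))+4)
Step 4: at LRR: (0+a) -> a; overall: (((y+(y+y))*(40+(0+a)))+4) -> (((y+(y+y))*(40+a))+4)
Fixed point: (((y+(y+y))*(40+a))+4)

Answer: (((y+(y+y))*(40+a))+4)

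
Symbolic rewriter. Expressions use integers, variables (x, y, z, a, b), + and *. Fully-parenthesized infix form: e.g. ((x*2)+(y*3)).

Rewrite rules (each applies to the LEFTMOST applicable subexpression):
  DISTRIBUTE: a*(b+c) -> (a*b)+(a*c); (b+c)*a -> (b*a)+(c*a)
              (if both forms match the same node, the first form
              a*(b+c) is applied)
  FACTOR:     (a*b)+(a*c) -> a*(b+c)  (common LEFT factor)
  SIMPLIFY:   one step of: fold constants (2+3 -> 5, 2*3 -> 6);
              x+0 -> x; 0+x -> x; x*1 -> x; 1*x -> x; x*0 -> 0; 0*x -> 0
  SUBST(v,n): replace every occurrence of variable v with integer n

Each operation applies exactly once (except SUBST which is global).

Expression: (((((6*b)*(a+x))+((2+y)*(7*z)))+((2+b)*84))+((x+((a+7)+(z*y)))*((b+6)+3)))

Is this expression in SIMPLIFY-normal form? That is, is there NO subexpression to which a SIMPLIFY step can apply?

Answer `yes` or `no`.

Answer: yes

Derivation:
Expression: (((((6*b)*(a+x))+((2+y)*(7*z)))+((2+b)*84))+((x+((a+7)+(z*y)))*((b+6)+3)))
Scanning for simplifiable subexpressions (pre-order)...
  at root: (((((6*b)*(a+x))+((2+y)*(7*z)))+((2+b)*84))+((x+((a+7)+(z*y)))*((b+6)+3))) (not simplifiable)
  at L: ((((6*b)*(a+x))+((2+y)*(7*z)))+((2+b)*84)) (not simplifiable)
  at LL: (((6*b)*(a+x))+((2+y)*(7*z))) (not simplifiable)
  at LLL: ((6*b)*(a+x)) (not simplifiable)
  at LLLL: (6*b) (not simplifiable)
  at LLLR: (a+x) (not simplifiable)
  at LLR: ((2+y)*(7*z)) (not simplifiable)
  at LLRL: (2+y) (not simplifiable)
  at LLRR: (7*z) (not simplifiable)
  at LR: ((2+b)*84) (not simplifiable)
  at LRL: (2+b) (not simplifiable)
  at R: ((x+((a+7)+(z*y)))*((b+6)+3)) (not simplifiable)
  at RL: (x+((a+7)+(z*y))) (not simplifiable)
  at RLR: ((a+7)+(z*y)) (not simplifiable)
  at RLRL: (a+7) (not simplifiable)
  at RLRR: (z*y) (not simplifiable)
  at RR: ((b+6)+3) (not simplifiable)
  at RRL: (b+6) (not simplifiable)
Result: no simplifiable subexpression found -> normal form.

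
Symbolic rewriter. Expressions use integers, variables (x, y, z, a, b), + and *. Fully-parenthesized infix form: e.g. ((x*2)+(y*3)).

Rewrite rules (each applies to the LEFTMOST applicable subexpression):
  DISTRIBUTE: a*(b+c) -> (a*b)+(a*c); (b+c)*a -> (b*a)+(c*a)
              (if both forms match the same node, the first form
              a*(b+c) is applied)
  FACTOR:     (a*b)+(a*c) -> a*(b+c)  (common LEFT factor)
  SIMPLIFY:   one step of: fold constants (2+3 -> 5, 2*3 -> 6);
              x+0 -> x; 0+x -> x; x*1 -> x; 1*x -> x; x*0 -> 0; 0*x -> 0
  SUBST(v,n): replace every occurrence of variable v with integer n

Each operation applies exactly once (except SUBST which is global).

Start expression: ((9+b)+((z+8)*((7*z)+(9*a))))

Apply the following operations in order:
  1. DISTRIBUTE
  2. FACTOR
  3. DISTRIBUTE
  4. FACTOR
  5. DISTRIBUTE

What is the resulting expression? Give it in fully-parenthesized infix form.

Answer: ((9+b)+(((z+8)*(7*z))+((z+8)*(9*a))))

Derivation:
Start: ((9+b)+((z+8)*((7*z)+(9*a))))
Apply DISTRIBUTE at R (target: ((z+8)*((7*z)+(9*a)))): ((9+b)+((z+8)*((7*z)+(9*a)))) -> ((9+b)+(((z+8)*(7*z))+((z+8)*(9*a))))
Apply FACTOR at R (target: (((z+8)*(7*z))+((z+8)*(9*a)))): ((9+b)+(((z+8)*(7*z))+((z+8)*(9*a)))) -> ((9+b)+((z+8)*((7*z)+(9*a))))
Apply DISTRIBUTE at R (target: ((z+8)*((7*z)+(9*a)))): ((9+b)+((z+8)*((7*z)+(9*a)))) -> ((9+b)+(((z+8)*(7*z))+((z+8)*(9*a))))
Apply FACTOR at R (target: (((z+8)*(7*z))+((z+8)*(9*a)))): ((9+b)+(((z+8)*(7*z))+((z+8)*(9*a)))) -> ((9+b)+((z+8)*((7*z)+(9*a))))
Apply DISTRIBUTE at R (target: ((z+8)*((7*z)+(9*a)))): ((9+b)+((z+8)*((7*z)+(9*a)))) -> ((9+b)+(((z+8)*(7*z))+((z+8)*(9*a))))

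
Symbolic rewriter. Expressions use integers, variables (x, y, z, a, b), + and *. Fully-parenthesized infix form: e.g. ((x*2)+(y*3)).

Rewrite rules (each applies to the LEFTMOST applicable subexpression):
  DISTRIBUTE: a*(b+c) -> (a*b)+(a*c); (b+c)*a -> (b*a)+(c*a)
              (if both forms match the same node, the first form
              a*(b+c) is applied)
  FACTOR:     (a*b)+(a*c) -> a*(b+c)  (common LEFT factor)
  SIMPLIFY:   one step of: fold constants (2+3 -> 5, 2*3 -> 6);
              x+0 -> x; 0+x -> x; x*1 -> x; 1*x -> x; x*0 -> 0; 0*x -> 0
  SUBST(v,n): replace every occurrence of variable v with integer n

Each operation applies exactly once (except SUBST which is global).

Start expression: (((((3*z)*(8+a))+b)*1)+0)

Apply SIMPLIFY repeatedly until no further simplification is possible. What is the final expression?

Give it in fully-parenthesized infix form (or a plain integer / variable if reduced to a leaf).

Start: (((((3*z)*(8+a))+b)*1)+0)
Step 1: at root: (((((3*z)*(8+a))+b)*1)+0) -> ((((3*z)*(8+a))+b)*1); overall: (((((3*z)*(8+a))+b)*1)+0) -> ((((3*z)*(8+a))+b)*1)
Step 2: at root: ((((3*z)*(8+a))+b)*1) -> (((3*z)*(8+a))+b); overall: ((((3*z)*(8+a))+b)*1) -> (((3*z)*(8+a))+b)
Fixed point: (((3*z)*(8+a))+b)

Answer: (((3*z)*(8+a))+b)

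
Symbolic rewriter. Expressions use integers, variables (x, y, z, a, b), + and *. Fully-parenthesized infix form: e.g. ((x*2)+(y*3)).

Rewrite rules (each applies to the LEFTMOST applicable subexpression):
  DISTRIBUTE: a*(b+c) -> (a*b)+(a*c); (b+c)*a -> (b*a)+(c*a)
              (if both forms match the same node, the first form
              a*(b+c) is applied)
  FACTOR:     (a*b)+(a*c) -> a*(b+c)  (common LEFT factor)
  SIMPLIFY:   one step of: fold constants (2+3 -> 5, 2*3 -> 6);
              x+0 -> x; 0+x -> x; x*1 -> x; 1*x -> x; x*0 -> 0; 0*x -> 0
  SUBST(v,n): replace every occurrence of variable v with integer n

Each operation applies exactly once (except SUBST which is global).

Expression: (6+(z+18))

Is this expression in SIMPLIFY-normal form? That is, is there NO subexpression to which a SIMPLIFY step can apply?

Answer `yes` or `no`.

Answer: yes

Derivation:
Expression: (6+(z+18))
Scanning for simplifiable subexpressions (pre-order)...
  at root: (6+(z+18)) (not simplifiable)
  at R: (z+18) (not simplifiable)
Result: no simplifiable subexpression found -> normal form.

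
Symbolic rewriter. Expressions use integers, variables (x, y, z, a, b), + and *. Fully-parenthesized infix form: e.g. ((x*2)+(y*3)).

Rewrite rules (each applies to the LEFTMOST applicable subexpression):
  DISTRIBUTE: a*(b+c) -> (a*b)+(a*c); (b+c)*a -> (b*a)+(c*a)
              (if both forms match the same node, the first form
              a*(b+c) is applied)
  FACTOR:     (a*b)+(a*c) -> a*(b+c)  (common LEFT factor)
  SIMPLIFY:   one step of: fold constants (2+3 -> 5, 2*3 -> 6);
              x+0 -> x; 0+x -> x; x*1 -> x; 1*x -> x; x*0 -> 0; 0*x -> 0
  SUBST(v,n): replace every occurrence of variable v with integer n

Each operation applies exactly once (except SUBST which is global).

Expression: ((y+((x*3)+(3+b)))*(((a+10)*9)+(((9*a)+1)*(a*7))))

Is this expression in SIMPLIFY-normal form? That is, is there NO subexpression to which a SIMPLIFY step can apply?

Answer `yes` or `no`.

Expression: ((y+((x*3)+(3+b)))*(((a+10)*9)+(((9*a)+1)*(a*7))))
Scanning for simplifiable subexpressions (pre-order)...
  at root: ((y+((x*3)+(3+b)))*(((a+10)*9)+(((9*a)+1)*(a*7)))) (not simplifiable)
  at L: (y+((x*3)+(3+b))) (not simplifiable)
  at LR: ((x*3)+(3+b)) (not simplifiable)
  at LRL: (x*3) (not simplifiable)
  at LRR: (3+b) (not simplifiable)
  at R: (((a+10)*9)+(((9*a)+1)*(a*7))) (not simplifiable)
  at RL: ((a+10)*9) (not simplifiable)
  at RLL: (a+10) (not simplifiable)
  at RR: (((9*a)+1)*(a*7)) (not simplifiable)
  at RRL: ((9*a)+1) (not simplifiable)
  at RRLL: (9*a) (not simplifiable)
  at RRR: (a*7) (not simplifiable)
Result: no simplifiable subexpression found -> normal form.

Answer: yes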